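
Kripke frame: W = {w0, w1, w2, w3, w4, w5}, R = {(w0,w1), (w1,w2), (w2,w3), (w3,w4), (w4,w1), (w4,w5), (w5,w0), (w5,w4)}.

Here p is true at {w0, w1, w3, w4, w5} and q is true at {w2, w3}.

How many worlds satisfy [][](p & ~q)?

w0: successors {w1}; [](p & ~q) there: w1:F. ✗
w1: successors {w2}; [](p & ~q) there: w2:F. ✗
w2: successors {w3}; [](p & ~q) there: w3:T. ✓
w3: successors {w4}; [](p & ~q) there: w4:T. ✓
w4: successors {w1, w5}; [](p & ~q) there: w1:F, w5:T. ✗
w5: successors {w0, w4}; [](p & ~q) there: w0:T, w4:T. ✓
Satisfying worlds: {w2, w3, w5}.

3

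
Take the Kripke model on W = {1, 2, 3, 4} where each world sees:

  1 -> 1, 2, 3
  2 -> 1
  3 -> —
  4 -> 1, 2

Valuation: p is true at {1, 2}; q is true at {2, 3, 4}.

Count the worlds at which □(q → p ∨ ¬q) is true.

3

1: successors {1, 2, 3}; q → p ∨ ¬q there: 1:T, 2:T, 3:F. ✗
2: successors {1}; q → p ∨ ¬q there: 1:T. ✓
3: no successors, so □(q → p ∨ ¬q) holds vacuously. ✓
4: successors {1, 2}; q → p ∨ ¬q there: 1:T, 2:T. ✓
Satisfying worlds: {2, 3, 4}.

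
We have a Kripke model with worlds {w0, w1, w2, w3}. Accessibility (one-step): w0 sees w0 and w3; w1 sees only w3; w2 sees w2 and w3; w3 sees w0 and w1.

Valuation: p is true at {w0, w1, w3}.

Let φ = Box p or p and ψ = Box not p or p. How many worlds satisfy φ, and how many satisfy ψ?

3 and 3

For Box p or p:
w0: Box p is T, p is T. ✓
w1: Box p is T, p is T. ✓
w2: Box p is F, p is F. ✗
w3: Box p is T, p is T. ✓
— 3 worlds.
For Box not p or p:
w0: Box not p is F, p is T. ✓
w1: Box not p is F, p is T. ✓
w2: Box not p is F, p is F. ✗
w3: Box not p is F, p is T. ✓
— 3 worlds.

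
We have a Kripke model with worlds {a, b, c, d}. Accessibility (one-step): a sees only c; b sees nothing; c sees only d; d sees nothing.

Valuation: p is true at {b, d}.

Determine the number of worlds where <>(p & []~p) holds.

a: successors {c}; p & []~p there: c:F. ✗
b: no successors, so <>(p & []~p) fails. ✗
c: successors {d}; p & []~p there: d:T. ✓
d: no successors, so <>(p & []~p) fails. ✗
Satisfying worlds: {c}.

1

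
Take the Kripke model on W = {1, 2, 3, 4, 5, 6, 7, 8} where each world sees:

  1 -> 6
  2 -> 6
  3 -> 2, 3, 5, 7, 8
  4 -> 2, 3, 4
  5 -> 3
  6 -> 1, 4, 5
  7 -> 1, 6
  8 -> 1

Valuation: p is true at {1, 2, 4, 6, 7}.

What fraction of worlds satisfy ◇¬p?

1: successors {6}; ¬p there: 6:F. ✗
2: successors {6}; ¬p there: 6:F. ✗
3: successors {2, 3, 5, 7, 8}; ¬p there: 2:F, 3:T, 5:T, 7:F, 8:T. ✓
4: successors {2, 3, 4}; ¬p there: 2:F, 3:T, 4:F. ✓
5: successors {3}; ¬p there: 3:T. ✓
6: successors {1, 4, 5}; ¬p there: 1:F, 4:F, 5:T. ✓
7: successors {1, 6}; ¬p there: 1:F, 6:F. ✗
8: successors {1}; ¬p there: 1:F. ✗
That's 4 of 8 worlds, so 4/8 = 1/2.

1/2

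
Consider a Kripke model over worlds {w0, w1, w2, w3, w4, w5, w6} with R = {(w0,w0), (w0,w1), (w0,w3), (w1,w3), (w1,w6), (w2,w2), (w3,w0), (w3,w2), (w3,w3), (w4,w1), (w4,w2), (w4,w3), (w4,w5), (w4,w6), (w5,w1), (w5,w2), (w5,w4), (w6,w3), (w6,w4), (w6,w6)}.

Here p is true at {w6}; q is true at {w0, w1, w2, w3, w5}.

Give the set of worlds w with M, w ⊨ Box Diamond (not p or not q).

w0: successors {w0, w1, w3}; Diamond (not p or not q) there: w0:T, w1:T, w3:T. ✓
w1: successors {w3, w6}; Diamond (not p or not q) there: w3:T, w6:T. ✓
w2: successors {w2}; Diamond (not p or not q) there: w2:T. ✓
w3: successors {w0, w2, w3}; Diamond (not p or not q) there: w0:T, w2:T, w3:T. ✓
w4: successors {w1, w2, w3, w5, w6}; Diamond (not p or not q) there: w1:T, w2:T, w3:T, w5:T, w6:T. ✓
w5: successors {w1, w2, w4}; Diamond (not p or not q) there: w1:T, w2:T, w4:T. ✓
w6: successors {w3, w4, w6}; Diamond (not p or not q) there: w3:T, w4:T, w6:T. ✓

{w0, w1, w2, w3, w4, w5, w6}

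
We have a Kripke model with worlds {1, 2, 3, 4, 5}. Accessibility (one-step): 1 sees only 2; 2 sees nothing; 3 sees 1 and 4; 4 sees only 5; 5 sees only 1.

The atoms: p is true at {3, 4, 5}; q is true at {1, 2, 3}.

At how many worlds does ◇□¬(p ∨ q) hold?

1: successors {2}; □¬(p ∨ q) there: 2:T. ✓
2: no successors, so ◇□¬(p ∨ q) fails. ✗
3: successors {1, 4}; □¬(p ∨ q) there: 1:F, 4:F. ✗
4: successors {5}; □¬(p ∨ q) there: 5:F. ✗
5: successors {1}; □¬(p ∨ q) there: 1:F. ✗
Satisfying worlds: {1}.

1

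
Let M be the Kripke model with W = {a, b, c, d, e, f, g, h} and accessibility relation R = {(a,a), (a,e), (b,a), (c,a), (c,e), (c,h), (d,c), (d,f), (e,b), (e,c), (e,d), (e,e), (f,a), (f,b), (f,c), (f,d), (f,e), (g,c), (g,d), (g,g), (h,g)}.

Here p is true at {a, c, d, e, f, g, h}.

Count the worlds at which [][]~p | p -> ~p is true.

1

a: [][]~p | p is T, ~p is F. ✗
b: [][]~p | p is F, ~p is T. ✓
c: [][]~p | p is T, ~p is F. ✗
d: [][]~p | p is T, ~p is F. ✗
e: [][]~p | p is T, ~p is F. ✗
f: [][]~p | p is T, ~p is F. ✗
g: [][]~p | p is T, ~p is F. ✗
h: [][]~p | p is T, ~p is F. ✗
Satisfying worlds: {b}.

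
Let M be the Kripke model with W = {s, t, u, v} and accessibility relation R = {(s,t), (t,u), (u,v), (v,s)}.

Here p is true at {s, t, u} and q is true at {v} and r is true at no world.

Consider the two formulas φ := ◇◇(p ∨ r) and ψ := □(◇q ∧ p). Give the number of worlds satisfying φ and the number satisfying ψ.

For ◇◇(p ∨ r):
s: successors {t}; ◇(p ∨ r) there: t:T. ✓
t: successors {u}; ◇(p ∨ r) there: u:F. ✗
u: successors {v}; ◇(p ∨ r) there: v:T. ✓
v: successors {s}; ◇(p ∨ r) there: s:T. ✓
— 3 worlds.
For □(◇q ∧ p):
s: successors {t}; ◇q ∧ p there: t:F. ✗
t: successors {u}; ◇q ∧ p there: u:T. ✓
u: successors {v}; ◇q ∧ p there: v:F. ✗
v: successors {s}; ◇q ∧ p there: s:F. ✗
— 1 world.

3 and 1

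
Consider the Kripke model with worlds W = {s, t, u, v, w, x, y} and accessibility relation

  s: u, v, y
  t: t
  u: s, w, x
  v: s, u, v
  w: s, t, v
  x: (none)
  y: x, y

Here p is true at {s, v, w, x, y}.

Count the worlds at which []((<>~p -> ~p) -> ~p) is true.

s: successors {u, v, y}; (<>~p -> ~p) -> ~p there: u:T, v:T, y:F. ✗
t: successors {t}; (<>~p -> ~p) -> ~p there: t:T. ✓
u: successors {s, w, x}; (<>~p -> ~p) -> ~p there: s:T, w:T, x:F. ✗
v: successors {s, u, v}; (<>~p -> ~p) -> ~p there: s:T, u:T, v:T. ✓
w: successors {s, t, v}; (<>~p -> ~p) -> ~p there: s:T, t:T, v:T. ✓
x: no successors, so []((<>~p -> ~p) -> ~p) holds vacuously. ✓
y: successors {x, y}; (<>~p -> ~p) -> ~p there: x:F, y:F. ✗
Satisfying worlds: {t, v, w, x}.

4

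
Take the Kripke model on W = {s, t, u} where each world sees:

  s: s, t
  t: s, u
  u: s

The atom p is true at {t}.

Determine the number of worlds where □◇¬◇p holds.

2

s: successors {s, t}; ◇¬◇p there: s:T, t:T. ✓
t: successors {s, u}; ◇¬◇p there: s:T, u:F. ✗
u: successors {s}; ◇¬◇p there: s:T. ✓
Satisfying worlds: {s, u}.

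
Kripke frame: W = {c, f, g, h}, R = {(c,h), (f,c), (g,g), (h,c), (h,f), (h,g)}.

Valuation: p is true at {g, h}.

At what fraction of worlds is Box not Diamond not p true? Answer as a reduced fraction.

1/2

c: successors {h}; not Diamond not p there: h:F. ✗
f: successors {c}; not Diamond not p there: c:T. ✓
g: successors {g}; not Diamond not p there: g:T. ✓
h: successors {c, f, g}; not Diamond not p there: c:T, f:F, g:T. ✗
That's 2 of 4 worlds, so 2/4 = 1/2.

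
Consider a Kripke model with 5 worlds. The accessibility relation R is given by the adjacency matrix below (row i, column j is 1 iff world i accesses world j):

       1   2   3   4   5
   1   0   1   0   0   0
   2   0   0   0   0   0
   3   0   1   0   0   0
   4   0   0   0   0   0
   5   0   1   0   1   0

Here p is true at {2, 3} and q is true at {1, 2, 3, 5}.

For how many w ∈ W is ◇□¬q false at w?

2

1: successors {2}; □¬q there: 2:T. ✓
2: no successors, so ◇□¬q fails. ✗
3: successors {2}; □¬q there: 2:T. ✓
4: no successors, so ◇□¬q fails. ✗
5: successors {2, 4}; □¬q there: 2:T, 4:T. ✓
Satisfying worlds: {1, 3, 5}.
So ◇□¬q fails at the other 2 worlds.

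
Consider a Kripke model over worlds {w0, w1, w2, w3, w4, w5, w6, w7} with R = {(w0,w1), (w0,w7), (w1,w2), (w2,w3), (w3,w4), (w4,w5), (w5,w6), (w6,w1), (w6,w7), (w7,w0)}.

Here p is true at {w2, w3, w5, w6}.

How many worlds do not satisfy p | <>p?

w0: p is F, <>p is F. ✗
w1: p is F, <>p is T. ✓
w2: p is T, <>p is T. ✓
w3: p is T, <>p is F. ✓
w4: p is F, <>p is T. ✓
w5: p is T, <>p is T. ✓
w6: p is T, <>p is F. ✓
w7: p is F, <>p is F. ✗
Satisfying worlds: {w1, w2, w3, w4, w5, w6}.
So p | <>p fails at the other 2 worlds.

2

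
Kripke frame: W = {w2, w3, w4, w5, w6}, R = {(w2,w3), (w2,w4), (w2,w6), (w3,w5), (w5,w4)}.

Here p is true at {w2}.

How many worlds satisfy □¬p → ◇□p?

2

w2: □¬p is T, ◇□p is T. ✓
w3: □¬p is T, ◇□p is F. ✗
w4: □¬p is T, ◇□p is F. ✗
w5: □¬p is T, ◇□p is T. ✓
w6: □¬p is T, ◇□p is F. ✗
Satisfying worlds: {w2, w5}.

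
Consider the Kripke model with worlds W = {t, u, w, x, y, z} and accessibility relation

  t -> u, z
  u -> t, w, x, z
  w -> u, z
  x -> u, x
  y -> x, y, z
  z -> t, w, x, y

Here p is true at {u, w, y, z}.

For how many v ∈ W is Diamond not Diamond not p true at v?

t: successors {u, z}; not Diamond not p there: u:F, z:F. ✗
u: successors {t, w, x, z}; not Diamond not p there: t:T, w:T, x:F, z:F. ✓
w: successors {u, z}; not Diamond not p there: u:F, z:F. ✗
x: successors {u, x}; not Diamond not p there: u:F, x:F. ✗
y: successors {x, y, z}; not Diamond not p there: x:F, y:F, z:F. ✗
z: successors {t, w, x, y}; not Diamond not p there: t:T, w:T, x:F, y:F. ✓
Satisfying worlds: {u, z}.

2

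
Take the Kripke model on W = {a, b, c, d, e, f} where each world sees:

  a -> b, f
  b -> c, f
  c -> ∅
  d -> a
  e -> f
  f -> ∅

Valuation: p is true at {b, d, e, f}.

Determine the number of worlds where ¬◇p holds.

a: ◇p is T. ✗
b: ◇p is T. ✗
c: ◇p is F. ✓
d: ◇p is F. ✓
e: ◇p is T. ✗
f: ◇p is F. ✓
Satisfying worlds: {c, d, f}.

3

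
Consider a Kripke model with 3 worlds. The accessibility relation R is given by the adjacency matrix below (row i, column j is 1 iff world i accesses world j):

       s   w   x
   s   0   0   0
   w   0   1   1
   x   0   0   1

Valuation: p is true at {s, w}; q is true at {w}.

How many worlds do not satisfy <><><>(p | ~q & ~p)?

1

s: no successors, so <><><>(p | ~q & ~p) fails. ✗
w: successors {w, x}; <><>(p | ~q & ~p) there: w:T, x:T. ✓
x: successors {x}; <><>(p | ~q & ~p) there: x:T. ✓
Satisfying worlds: {w, x}.
So <><><>(p | ~q & ~p) fails at the other 1 world.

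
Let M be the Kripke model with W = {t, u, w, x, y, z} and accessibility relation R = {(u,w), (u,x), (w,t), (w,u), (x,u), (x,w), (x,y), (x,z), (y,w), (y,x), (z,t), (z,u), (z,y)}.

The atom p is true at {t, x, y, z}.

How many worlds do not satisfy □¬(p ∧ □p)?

2

t: no successors, so □¬(p ∧ □p) holds vacuously. ✓
u: successors {w, x}; ¬(p ∧ □p) there: w:T, x:T. ✓
w: successors {t, u}; ¬(p ∧ □p) there: t:F, u:T. ✗
x: successors {u, w, y, z}; ¬(p ∧ □p) there: u:T, w:T, y:T, z:T. ✓
y: successors {w, x}; ¬(p ∧ □p) there: w:T, x:T. ✓
z: successors {t, u, y}; ¬(p ∧ □p) there: t:F, u:T, y:T. ✗
Satisfying worlds: {t, u, x, y}.
So □¬(p ∧ □p) fails at the other 2 worlds.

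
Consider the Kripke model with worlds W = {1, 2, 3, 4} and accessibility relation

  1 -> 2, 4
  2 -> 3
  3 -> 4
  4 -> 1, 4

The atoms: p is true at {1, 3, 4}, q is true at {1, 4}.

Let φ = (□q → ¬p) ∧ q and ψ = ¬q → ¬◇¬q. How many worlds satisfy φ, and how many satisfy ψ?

For (□q → ¬p) ∧ q:
1: □q → ¬p is T, q is T. ✓
2: □q → ¬p is T, q is F. ✗
3: □q → ¬p is F, q is F. ✗
4: □q → ¬p is F, q is T. ✗
— 1 world.
For ¬q → ¬◇¬q:
1: ¬q is F, ¬◇¬q is F. ✓
2: ¬q is T, ¬◇¬q is F. ✗
3: ¬q is T, ¬◇¬q is T. ✓
4: ¬q is F, ¬◇¬q is T. ✓
— 3 worlds.

1 and 3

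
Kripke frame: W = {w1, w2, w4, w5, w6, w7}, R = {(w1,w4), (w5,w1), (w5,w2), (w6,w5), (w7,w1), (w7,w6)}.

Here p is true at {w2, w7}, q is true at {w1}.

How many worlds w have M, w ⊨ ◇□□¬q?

4

w1: successors {w4}; □□¬q there: w4:T. ✓
w2: no successors, so ◇□□¬q fails. ✗
w4: no successors, so ◇□□¬q fails. ✗
w5: successors {w1, w2}; □□¬q there: w1:T, w2:T. ✓
w6: successors {w5}; □□¬q there: w5:T. ✓
w7: successors {w1, w6}; □□¬q there: w1:T, w6:F. ✓
Satisfying worlds: {w1, w5, w6, w7}.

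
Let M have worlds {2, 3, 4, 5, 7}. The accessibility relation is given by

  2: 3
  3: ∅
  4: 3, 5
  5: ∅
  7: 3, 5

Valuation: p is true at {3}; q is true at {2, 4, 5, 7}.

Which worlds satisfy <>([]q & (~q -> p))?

{2, 4, 7}

2: successors {3}; []q & (~q -> p) there: 3:T. ✓
3: no successors, so <>([]q & (~q -> p)) fails. ✗
4: successors {3, 5}; []q & (~q -> p) there: 3:T, 5:T. ✓
5: no successors, so <>([]q & (~q -> p)) fails. ✗
7: successors {3, 5}; []q & (~q -> p) there: 3:T, 5:T. ✓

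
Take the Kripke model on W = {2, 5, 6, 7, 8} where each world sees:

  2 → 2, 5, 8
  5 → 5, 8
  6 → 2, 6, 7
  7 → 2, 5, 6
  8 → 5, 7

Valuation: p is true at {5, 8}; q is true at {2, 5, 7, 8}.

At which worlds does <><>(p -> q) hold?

2: successors {2, 5, 8}; <>(p -> q) there: 2:T, 5:T, 8:T. ✓
5: successors {5, 8}; <>(p -> q) there: 5:T, 8:T. ✓
6: successors {2, 6, 7}; <>(p -> q) there: 2:T, 6:T, 7:T. ✓
7: successors {2, 5, 6}; <>(p -> q) there: 2:T, 5:T, 6:T. ✓
8: successors {5, 7}; <>(p -> q) there: 5:T, 7:T. ✓

{2, 5, 6, 7, 8}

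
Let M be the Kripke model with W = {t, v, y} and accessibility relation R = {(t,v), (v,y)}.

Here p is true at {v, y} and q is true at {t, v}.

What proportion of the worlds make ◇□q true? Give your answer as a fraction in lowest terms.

t: successors {v}; □q there: v:F. ✗
v: successors {y}; □q there: y:T. ✓
y: no successors, so ◇□q fails. ✗
That's 1 of 3 worlds, so 1/3.

1/3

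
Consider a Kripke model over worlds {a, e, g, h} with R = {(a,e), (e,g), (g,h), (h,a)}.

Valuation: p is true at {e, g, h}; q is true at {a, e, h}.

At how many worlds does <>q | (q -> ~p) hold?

a: <>q is T, q -> ~p is T. ✓
e: <>q is F, q -> ~p is F. ✗
g: <>q is T, q -> ~p is T. ✓
h: <>q is T, q -> ~p is F. ✓
Satisfying worlds: {a, g, h}.

3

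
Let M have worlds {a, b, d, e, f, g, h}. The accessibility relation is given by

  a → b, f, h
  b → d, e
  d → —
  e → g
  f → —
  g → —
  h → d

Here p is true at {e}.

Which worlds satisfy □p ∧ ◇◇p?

∅

a: □p is F, ◇◇p is T. ✗
b: □p is F, ◇◇p is F. ✗
d: □p is T, ◇◇p is F. ✗
e: □p is F, ◇◇p is F. ✗
f: □p is T, ◇◇p is F. ✗
g: □p is T, ◇◇p is F. ✗
h: □p is F, ◇◇p is F. ✗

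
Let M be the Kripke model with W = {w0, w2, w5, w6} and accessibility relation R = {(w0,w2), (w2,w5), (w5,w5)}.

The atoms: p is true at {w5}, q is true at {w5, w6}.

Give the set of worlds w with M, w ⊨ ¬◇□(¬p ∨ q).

{w6}

w0: ◇□(¬p ∨ q) is T. ✗
w2: ◇□(¬p ∨ q) is T. ✗
w5: ◇□(¬p ∨ q) is T. ✗
w6: ◇□(¬p ∨ q) is F. ✓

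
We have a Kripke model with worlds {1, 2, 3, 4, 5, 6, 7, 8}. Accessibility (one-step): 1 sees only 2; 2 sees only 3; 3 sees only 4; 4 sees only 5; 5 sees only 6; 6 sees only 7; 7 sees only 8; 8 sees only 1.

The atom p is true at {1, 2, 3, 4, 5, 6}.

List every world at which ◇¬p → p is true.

{1, 2, 3, 4, 5, 6, 8}

1: ◇¬p is F, p is T. ✓
2: ◇¬p is F, p is T. ✓
3: ◇¬p is F, p is T. ✓
4: ◇¬p is F, p is T. ✓
5: ◇¬p is F, p is T. ✓
6: ◇¬p is T, p is T. ✓
7: ◇¬p is T, p is F. ✗
8: ◇¬p is F, p is F. ✓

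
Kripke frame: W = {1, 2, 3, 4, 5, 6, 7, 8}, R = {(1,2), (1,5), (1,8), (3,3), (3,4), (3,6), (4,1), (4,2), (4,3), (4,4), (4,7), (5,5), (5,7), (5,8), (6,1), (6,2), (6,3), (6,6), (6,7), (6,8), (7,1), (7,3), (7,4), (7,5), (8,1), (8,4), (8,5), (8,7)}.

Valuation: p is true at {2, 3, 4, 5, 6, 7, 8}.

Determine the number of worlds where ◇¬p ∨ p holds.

7

1: ◇¬p is F, p is F. ✗
2: ◇¬p is F, p is T. ✓
3: ◇¬p is F, p is T. ✓
4: ◇¬p is T, p is T. ✓
5: ◇¬p is F, p is T. ✓
6: ◇¬p is T, p is T. ✓
7: ◇¬p is T, p is T. ✓
8: ◇¬p is T, p is T. ✓
Satisfying worlds: {2, 3, 4, 5, 6, 7, 8}.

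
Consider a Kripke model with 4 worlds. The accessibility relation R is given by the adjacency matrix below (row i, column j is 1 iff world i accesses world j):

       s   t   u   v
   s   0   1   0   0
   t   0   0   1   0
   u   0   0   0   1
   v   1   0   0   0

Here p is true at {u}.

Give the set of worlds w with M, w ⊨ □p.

s: successors {t}; p there: t:F. ✗
t: successors {u}; p there: u:T. ✓
u: successors {v}; p there: v:F. ✗
v: successors {s}; p there: s:F. ✗

{t}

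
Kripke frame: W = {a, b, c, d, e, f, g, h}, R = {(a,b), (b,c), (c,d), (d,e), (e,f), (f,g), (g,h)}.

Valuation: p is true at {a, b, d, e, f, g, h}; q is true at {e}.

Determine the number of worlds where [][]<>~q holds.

a: successors {b}; []<>~q there: b:T. ✓
b: successors {c}; []<>~q there: c:F. ✗
c: successors {d}; []<>~q there: d:T. ✓
d: successors {e}; []<>~q there: e:T. ✓
e: successors {f}; []<>~q there: f:T. ✓
f: successors {g}; []<>~q there: g:F. ✗
g: successors {h}; []<>~q there: h:T. ✓
h: no successors, so [][]<>~q holds vacuously. ✓
Satisfying worlds: {a, c, d, e, g, h}.

6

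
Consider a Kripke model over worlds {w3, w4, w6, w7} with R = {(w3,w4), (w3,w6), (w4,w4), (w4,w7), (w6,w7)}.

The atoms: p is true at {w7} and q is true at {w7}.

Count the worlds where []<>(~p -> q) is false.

w3: successors {w4, w6}; <>(~p -> q) there: w4:T, w6:T. ✓
w4: successors {w4, w7}; <>(~p -> q) there: w4:T, w7:F. ✗
w6: successors {w7}; <>(~p -> q) there: w7:F. ✗
w7: no successors, so []<>(~p -> q) holds vacuously. ✓
Satisfying worlds: {w3, w7}.
So []<>(~p -> q) fails at the other 2 worlds.

2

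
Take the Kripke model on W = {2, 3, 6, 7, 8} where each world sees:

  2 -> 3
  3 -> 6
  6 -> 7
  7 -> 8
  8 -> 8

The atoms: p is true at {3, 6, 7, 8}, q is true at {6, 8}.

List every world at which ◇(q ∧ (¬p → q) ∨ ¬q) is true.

{2, 3, 6, 7, 8}

2: successors {3}; q ∧ (¬p → q) ∨ ¬q there: 3:T. ✓
3: successors {6}; q ∧ (¬p → q) ∨ ¬q there: 6:T. ✓
6: successors {7}; q ∧ (¬p → q) ∨ ¬q there: 7:T. ✓
7: successors {8}; q ∧ (¬p → q) ∨ ¬q there: 8:T. ✓
8: successors {8}; q ∧ (¬p → q) ∨ ¬q there: 8:T. ✓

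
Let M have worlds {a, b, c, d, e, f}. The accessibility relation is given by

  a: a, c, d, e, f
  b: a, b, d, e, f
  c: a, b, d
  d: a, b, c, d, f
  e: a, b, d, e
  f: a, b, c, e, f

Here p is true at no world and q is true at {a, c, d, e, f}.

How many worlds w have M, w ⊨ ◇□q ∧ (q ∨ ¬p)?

a: ◇□q is T, q ∨ ¬p is T. ✓
b: ◇□q is T, q ∨ ¬p is T. ✓
c: ◇□q is T, q ∨ ¬p is T. ✓
d: ◇□q is T, q ∨ ¬p is T. ✓
e: ◇□q is T, q ∨ ¬p is T. ✓
f: ◇□q is T, q ∨ ¬p is T. ✓
Satisfying worlds: {a, b, c, d, e, f}.

6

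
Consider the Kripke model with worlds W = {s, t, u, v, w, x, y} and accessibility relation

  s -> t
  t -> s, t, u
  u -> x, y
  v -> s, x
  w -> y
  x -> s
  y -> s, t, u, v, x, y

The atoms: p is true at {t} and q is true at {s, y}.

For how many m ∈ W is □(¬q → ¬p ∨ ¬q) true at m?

s: successors {t}; ¬q → ¬p ∨ ¬q there: t:T. ✓
t: successors {s, t, u}; ¬q → ¬p ∨ ¬q there: s:T, t:T, u:T. ✓
u: successors {x, y}; ¬q → ¬p ∨ ¬q there: x:T, y:T. ✓
v: successors {s, x}; ¬q → ¬p ∨ ¬q there: s:T, x:T. ✓
w: successors {y}; ¬q → ¬p ∨ ¬q there: y:T. ✓
x: successors {s}; ¬q → ¬p ∨ ¬q there: s:T. ✓
y: successors {s, t, u, v, x, y}; ¬q → ¬p ∨ ¬q there: s:T, t:T, u:T, v:T, x:T, y:T. ✓
Satisfying worlds: {s, t, u, v, w, x, y}.

7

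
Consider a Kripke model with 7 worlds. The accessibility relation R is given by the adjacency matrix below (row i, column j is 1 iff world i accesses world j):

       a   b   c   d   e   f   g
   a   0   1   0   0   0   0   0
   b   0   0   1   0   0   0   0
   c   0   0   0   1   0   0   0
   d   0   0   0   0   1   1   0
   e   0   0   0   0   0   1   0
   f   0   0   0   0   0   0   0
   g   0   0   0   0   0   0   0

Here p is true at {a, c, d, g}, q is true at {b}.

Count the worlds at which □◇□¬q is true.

5

a: successors {b}; ◇□¬q there: b:T. ✓
b: successors {c}; ◇□¬q there: c:T. ✓
c: successors {d}; ◇□¬q there: d:T. ✓
d: successors {e, f}; ◇□¬q there: e:T, f:F. ✗
e: successors {f}; ◇□¬q there: f:F. ✗
f: no successors, so □◇□¬q holds vacuously. ✓
g: no successors, so □◇□¬q holds vacuously. ✓
Satisfying worlds: {a, b, c, f, g}.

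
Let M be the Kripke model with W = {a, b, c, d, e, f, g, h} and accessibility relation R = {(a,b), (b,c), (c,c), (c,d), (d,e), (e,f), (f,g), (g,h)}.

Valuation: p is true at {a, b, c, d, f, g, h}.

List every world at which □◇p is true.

{a, b, d, e, f, h}

a: successors {b}; ◇p there: b:T. ✓
b: successors {c}; ◇p there: c:T. ✓
c: successors {c, d}; ◇p there: c:T, d:F. ✗
d: successors {e}; ◇p there: e:T. ✓
e: successors {f}; ◇p there: f:T. ✓
f: successors {g}; ◇p there: g:T. ✓
g: successors {h}; ◇p there: h:F. ✗
h: no successors, so □◇p holds vacuously. ✓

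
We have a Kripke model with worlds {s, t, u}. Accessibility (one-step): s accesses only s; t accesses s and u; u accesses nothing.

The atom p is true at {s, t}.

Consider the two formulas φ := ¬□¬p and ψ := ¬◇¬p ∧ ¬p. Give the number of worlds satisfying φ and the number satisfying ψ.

2 and 1

For ¬□¬p:
s: □¬p is F. ✓
t: □¬p is F. ✓
u: □¬p is T. ✗
— 2 worlds.
For ¬◇¬p ∧ ¬p:
s: ¬◇¬p is T, ¬p is F. ✗
t: ¬◇¬p is F, ¬p is F. ✗
u: ¬◇¬p is T, ¬p is T. ✓
— 1 world.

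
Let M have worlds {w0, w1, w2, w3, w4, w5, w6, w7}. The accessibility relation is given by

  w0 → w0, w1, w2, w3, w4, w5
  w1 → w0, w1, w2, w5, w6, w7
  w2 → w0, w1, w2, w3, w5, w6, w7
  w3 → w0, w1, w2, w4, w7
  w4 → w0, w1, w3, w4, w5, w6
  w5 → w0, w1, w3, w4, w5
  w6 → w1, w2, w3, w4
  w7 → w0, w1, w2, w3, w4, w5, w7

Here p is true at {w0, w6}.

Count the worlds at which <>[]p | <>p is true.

w0: <>[]p is F, <>p is T. ✓
w1: <>[]p is F, <>p is T. ✓
w2: <>[]p is F, <>p is T. ✓
w3: <>[]p is F, <>p is T. ✓
w4: <>[]p is F, <>p is T. ✓
w5: <>[]p is F, <>p is T. ✓
w6: <>[]p is F, <>p is F. ✗
w7: <>[]p is F, <>p is T. ✓
Satisfying worlds: {w0, w1, w2, w3, w4, w5, w7}.

7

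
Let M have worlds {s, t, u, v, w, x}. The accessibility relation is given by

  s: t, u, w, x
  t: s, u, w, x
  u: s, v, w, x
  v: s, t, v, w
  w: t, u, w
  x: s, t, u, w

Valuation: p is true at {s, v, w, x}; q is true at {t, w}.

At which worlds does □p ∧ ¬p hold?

{u}

s: □p is F, ¬p is F. ✗
t: □p is F, ¬p is T. ✗
u: □p is T, ¬p is T. ✓
v: □p is F, ¬p is F. ✗
w: □p is F, ¬p is F. ✗
x: □p is F, ¬p is F. ✗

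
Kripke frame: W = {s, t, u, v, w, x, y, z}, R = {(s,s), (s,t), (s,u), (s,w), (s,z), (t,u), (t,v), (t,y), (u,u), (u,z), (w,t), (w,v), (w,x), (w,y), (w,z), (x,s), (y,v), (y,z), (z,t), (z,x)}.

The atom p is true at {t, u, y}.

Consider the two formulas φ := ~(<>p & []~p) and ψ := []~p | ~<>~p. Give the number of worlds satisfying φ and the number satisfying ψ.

8 and 3

For ~(<>p & []~p):
s: <>p & []~p is F. ✓
t: <>p & []~p is F. ✓
u: <>p & []~p is F. ✓
v: <>p & []~p is F. ✓
w: <>p & []~p is F. ✓
x: <>p & []~p is F. ✓
y: <>p & []~p is F. ✓
z: <>p & []~p is F. ✓
— 8 worlds.
For []~p | ~<>~p:
s: []~p is F, ~<>~p is F. ✗
t: []~p is F, ~<>~p is F. ✗
u: []~p is F, ~<>~p is F. ✗
v: []~p is T, ~<>~p is T. ✓
w: []~p is F, ~<>~p is F. ✗
x: []~p is T, ~<>~p is F. ✓
y: []~p is T, ~<>~p is F. ✓
z: []~p is F, ~<>~p is F. ✗
— 3 worlds.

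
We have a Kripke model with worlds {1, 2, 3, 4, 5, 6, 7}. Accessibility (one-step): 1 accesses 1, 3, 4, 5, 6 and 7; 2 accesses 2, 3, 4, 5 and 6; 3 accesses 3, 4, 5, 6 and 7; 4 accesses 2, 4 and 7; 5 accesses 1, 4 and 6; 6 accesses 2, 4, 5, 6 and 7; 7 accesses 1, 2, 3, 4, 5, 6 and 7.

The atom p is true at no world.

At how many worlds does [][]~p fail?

0

1: successors {1, 3, 4, 5, 6, 7}; []~p there: 1:T, 3:T, 4:T, 5:T, 6:T, 7:T. ✓
2: successors {2, 3, 4, 5, 6}; []~p there: 2:T, 3:T, 4:T, 5:T, 6:T. ✓
3: successors {3, 4, 5, 6, 7}; []~p there: 3:T, 4:T, 5:T, 6:T, 7:T. ✓
4: successors {2, 4, 7}; []~p there: 2:T, 4:T, 7:T. ✓
5: successors {1, 4, 6}; []~p there: 1:T, 4:T, 6:T. ✓
6: successors {2, 4, 5, 6, 7}; []~p there: 2:T, 4:T, 5:T, 6:T, 7:T. ✓
7: successors {1, 2, 3, 4, 5, 6, 7}; []~p there: 1:T, 2:T, 3:T, 4:T, 5:T, 6:T, 7:T. ✓
Satisfying worlds: {1, 2, 3, 4, 5, 6, 7}.
So [][]~p fails at the other 0 worlds.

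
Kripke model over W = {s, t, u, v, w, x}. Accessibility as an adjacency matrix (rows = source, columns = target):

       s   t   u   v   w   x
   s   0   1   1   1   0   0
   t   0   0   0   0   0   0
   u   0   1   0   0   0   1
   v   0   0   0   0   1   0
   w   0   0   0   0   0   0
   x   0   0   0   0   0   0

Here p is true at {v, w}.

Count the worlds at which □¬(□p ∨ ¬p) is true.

3

s: successors {t, u, v}; ¬(□p ∨ ¬p) there: t:F, u:F, v:F. ✗
t: no successors, so □¬(□p ∨ ¬p) holds vacuously. ✓
u: successors {t, x}; ¬(□p ∨ ¬p) there: t:F, x:F. ✗
v: successors {w}; ¬(□p ∨ ¬p) there: w:F. ✗
w: no successors, so □¬(□p ∨ ¬p) holds vacuously. ✓
x: no successors, so □¬(□p ∨ ¬p) holds vacuously. ✓
Satisfying worlds: {t, w, x}.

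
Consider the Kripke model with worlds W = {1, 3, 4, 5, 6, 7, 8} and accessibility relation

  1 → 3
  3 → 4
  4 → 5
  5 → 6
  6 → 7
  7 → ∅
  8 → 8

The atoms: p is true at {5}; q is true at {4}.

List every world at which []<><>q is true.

1: successors {3}; <><>q there: 3:F. ✗
3: successors {4}; <><>q there: 4:F. ✗
4: successors {5}; <><>q there: 5:F. ✗
5: successors {6}; <><>q there: 6:F. ✗
6: successors {7}; <><>q there: 7:F. ✗
7: no successors, so []<><>q holds vacuously. ✓
8: successors {8}; <><>q there: 8:F. ✗

{7}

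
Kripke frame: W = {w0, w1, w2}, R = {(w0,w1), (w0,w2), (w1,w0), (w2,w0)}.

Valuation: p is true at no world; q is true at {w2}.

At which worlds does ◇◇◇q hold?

w0: successors {w1, w2}; ◇◇q there: w1:T, w2:T. ✓
w1: successors {w0}; ◇◇q there: w0:F. ✗
w2: successors {w0}; ◇◇q there: w0:F. ✗

{w0}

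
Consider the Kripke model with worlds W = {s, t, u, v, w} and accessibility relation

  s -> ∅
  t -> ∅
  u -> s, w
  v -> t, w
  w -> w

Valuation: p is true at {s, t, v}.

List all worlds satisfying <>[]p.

s: no successors, so <>[]p fails. ✗
t: no successors, so <>[]p fails. ✗
u: successors {s, w}; []p there: s:T, w:F. ✓
v: successors {t, w}; []p there: t:T, w:F. ✓
w: successors {w}; []p there: w:F. ✗

{u, v}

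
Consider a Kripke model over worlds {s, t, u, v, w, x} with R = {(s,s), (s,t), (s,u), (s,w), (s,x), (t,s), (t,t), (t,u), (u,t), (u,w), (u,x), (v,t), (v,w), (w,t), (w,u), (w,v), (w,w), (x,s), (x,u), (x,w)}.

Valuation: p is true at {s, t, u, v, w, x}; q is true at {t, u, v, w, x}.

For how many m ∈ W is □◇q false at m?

s: successors {s, t, u, w, x}; ◇q there: s:T, t:T, u:T, w:T, x:T. ✓
t: successors {s, t, u}; ◇q there: s:T, t:T, u:T. ✓
u: successors {t, w, x}; ◇q there: t:T, w:T, x:T. ✓
v: successors {t, w}; ◇q there: t:T, w:T. ✓
w: successors {t, u, v, w}; ◇q there: t:T, u:T, v:T, w:T. ✓
x: successors {s, u, w}; ◇q there: s:T, u:T, w:T. ✓
Satisfying worlds: {s, t, u, v, w, x}.
So □◇q fails at the other 0 worlds.

0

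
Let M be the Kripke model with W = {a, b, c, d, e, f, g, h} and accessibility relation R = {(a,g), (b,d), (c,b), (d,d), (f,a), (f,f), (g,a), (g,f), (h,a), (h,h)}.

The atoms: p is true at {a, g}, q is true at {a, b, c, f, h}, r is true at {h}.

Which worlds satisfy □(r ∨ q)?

a: successors {g}; r ∨ q there: g:F. ✗
b: successors {d}; r ∨ q there: d:F. ✗
c: successors {b}; r ∨ q there: b:T. ✓
d: successors {d}; r ∨ q there: d:F. ✗
e: no successors, so □(r ∨ q) holds vacuously. ✓
f: successors {a, f}; r ∨ q there: a:T, f:T. ✓
g: successors {a, f}; r ∨ q there: a:T, f:T. ✓
h: successors {a, h}; r ∨ q there: a:T, h:T. ✓

{c, e, f, g, h}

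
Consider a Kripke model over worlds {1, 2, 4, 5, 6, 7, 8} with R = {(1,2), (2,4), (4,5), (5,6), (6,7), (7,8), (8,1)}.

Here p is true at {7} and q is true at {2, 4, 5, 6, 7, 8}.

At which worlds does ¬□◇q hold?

1: □◇q is T. ✗
2: □◇q is T. ✗
4: □◇q is T. ✗
5: □◇q is T. ✗
6: □◇q is T. ✗
7: □◇q is F. ✓
8: □◇q is T. ✗

{7}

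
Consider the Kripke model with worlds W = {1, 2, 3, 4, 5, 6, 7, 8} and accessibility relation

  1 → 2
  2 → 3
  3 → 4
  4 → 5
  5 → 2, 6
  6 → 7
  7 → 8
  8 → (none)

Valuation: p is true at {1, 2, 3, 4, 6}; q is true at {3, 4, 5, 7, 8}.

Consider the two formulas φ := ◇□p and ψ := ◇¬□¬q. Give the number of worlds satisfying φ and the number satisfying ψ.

5 and 5

For ◇□p:
1: successors {2}; □p there: 2:T. ✓
2: successors {3}; □p there: 3:T. ✓
3: successors {4}; □p there: 4:F. ✗
4: successors {5}; □p there: 5:T. ✓
5: successors {2, 6}; □p there: 2:T, 6:F. ✓
6: successors {7}; □p there: 7:F. ✗
7: successors {8}; □p there: 8:T. ✓
8: no successors, so ◇□p fails. ✗
— 5 worlds.
For ◇¬□¬q:
1: successors {2}; ¬□¬q there: 2:T. ✓
2: successors {3}; ¬□¬q there: 3:T. ✓
3: successors {4}; ¬□¬q there: 4:T. ✓
4: successors {5}; ¬□¬q there: 5:F. ✗
5: successors {2, 6}; ¬□¬q there: 2:T, 6:T. ✓
6: successors {7}; ¬□¬q there: 7:T. ✓
7: successors {8}; ¬□¬q there: 8:F. ✗
8: no successors, so ◇¬□¬q fails. ✗
— 5 worlds.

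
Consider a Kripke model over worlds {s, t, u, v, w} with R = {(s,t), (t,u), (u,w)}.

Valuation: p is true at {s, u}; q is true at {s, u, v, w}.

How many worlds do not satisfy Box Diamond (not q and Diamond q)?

s: successors {t}; Diamond (not q and Diamond q) there: t:F. ✗
t: successors {u}; Diamond (not q and Diamond q) there: u:F. ✗
u: successors {w}; Diamond (not q and Diamond q) there: w:F. ✗
v: no successors, so Box Diamond (not q and Diamond q) holds vacuously. ✓
w: no successors, so Box Diamond (not q and Diamond q) holds vacuously. ✓
Satisfying worlds: {v, w}.
So Box Diamond (not q and Diamond q) fails at the other 3 worlds.

3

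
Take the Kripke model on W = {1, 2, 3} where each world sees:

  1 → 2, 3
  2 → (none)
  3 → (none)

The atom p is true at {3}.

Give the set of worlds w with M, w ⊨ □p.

{2, 3}

1: successors {2, 3}; p there: 2:F, 3:T. ✗
2: no successors, so □p holds vacuously. ✓
3: no successors, so □p holds vacuously. ✓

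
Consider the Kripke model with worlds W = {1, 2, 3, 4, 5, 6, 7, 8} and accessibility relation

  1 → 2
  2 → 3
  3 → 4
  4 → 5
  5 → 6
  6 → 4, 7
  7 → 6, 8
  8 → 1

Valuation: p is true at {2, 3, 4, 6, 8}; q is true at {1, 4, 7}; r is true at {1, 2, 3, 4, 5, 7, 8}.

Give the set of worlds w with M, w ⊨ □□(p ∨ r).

1: successors {2}; □(p ∨ r) there: 2:T. ✓
2: successors {3}; □(p ∨ r) there: 3:T. ✓
3: successors {4}; □(p ∨ r) there: 4:T. ✓
4: successors {5}; □(p ∨ r) there: 5:T. ✓
5: successors {6}; □(p ∨ r) there: 6:T. ✓
6: successors {4, 7}; □(p ∨ r) there: 4:T, 7:T. ✓
7: successors {6, 8}; □(p ∨ r) there: 6:T, 8:T. ✓
8: successors {1}; □(p ∨ r) there: 1:T. ✓

{1, 2, 3, 4, 5, 6, 7, 8}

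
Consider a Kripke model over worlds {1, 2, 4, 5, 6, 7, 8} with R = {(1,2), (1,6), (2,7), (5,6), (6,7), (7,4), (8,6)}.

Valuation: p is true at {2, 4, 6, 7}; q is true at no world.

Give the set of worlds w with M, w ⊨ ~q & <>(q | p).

1: ~q is T, <>(q | p) is T. ✓
2: ~q is T, <>(q | p) is T. ✓
4: ~q is T, <>(q | p) is F. ✗
5: ~q is T, <>(q | p) is T. ✓
6: ~q is T, <>(q | p) is T. ✓
7: ~q is T, <>(q | p) is T. ✓
8: ~q is T, <>(q | p) is T. ✓

{1, 2, 5, 6, 7, 8}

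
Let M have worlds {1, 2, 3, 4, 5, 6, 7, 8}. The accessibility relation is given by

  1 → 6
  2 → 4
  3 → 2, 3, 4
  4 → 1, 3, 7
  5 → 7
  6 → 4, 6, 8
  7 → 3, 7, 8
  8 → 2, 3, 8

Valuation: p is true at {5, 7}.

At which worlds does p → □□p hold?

1: p is F, □□p is F. ✓
2: p is F, □□p is F. ✓
3: p is F, □□p is F. ✓
4: p is F, □□p is F. ✓
5: p is T, □□p is F. ✗
6: p is F, □□p is F. ✓
7: p is T, □□p is F. ✗
8: p is F, □□p is F. ✓

{1, 2, 3, 4, 6, 8}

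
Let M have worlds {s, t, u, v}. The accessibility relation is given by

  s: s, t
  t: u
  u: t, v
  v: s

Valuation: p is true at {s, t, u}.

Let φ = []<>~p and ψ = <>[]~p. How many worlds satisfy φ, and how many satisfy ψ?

For []<>~p:
s: successors {s, t}; <>~p there: s:F, t:F. ✗
t: successors {u}; <>~p there: u:T. ✓
u: successors {t, v}; <>~p there: t:F, v:F. ✗
v: successors {s}; <>~p there: s:F. ✗
— 1 world.
For <>[]~p:
s: successors {s, t}; []~p there: s:F, t:F. ✗
t: successors {u}; []~p there: u:F. ✗
u: successors {t, v}; []~p there: t:F, v:F. ✗
v: successors {s}; []~p there: s:F. ✗
— 0 worlds.

1 and 0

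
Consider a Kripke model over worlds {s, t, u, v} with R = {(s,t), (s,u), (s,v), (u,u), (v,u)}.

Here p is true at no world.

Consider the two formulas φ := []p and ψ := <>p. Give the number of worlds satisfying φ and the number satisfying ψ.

1 and 0

For []p:
s: successors {t, u, v}; p there: t:F, u:F, v:F. ✗
t: no successors, so []p holds vacuously. ✓
u: successors {u}; p there: u:F. ✗
v: successors {u}; p there: u:F. ✗
— 1 world.
For <>p:
s: successors {t, u, v}; p there: t:F, u:F, v:F. ✗
t: no successors, so <>p fails. ✗
u: successors {u}; p there: u:F. ✗
v: successors {u}; p there: u:F. ✗
— 0 worlds.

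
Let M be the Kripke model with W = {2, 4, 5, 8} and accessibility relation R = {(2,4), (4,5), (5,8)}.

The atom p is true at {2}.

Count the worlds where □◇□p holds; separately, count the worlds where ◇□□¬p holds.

For □◇□p:
2: successors {4}; ◇□p there: 4:F. ✗
4: successors {5}; ◇□p there: 5:T. ✓
5: successors {8}; ◇□p there: 8:F. ✗
8: no successors, so □◇□p holds vacuously. ✓
— 2 worlds.
For ◇□□¬p:
2: successors {4}; □□¬p there: 4:T. ✓
4: successors {5}; □□¬p there: 5:T. ✓
5: successors {8}; □□¬p there: 8:T. ✓
8: no successors, so ◇□□¬p fails. ✗
— 3 worlds.

2 and 3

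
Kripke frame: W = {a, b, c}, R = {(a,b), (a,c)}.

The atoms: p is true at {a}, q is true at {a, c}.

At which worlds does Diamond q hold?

a: successors {b, c}; q there: b:F, c:T. ✓
b: no successors, so Diamond q fails. ✗
c: no successors, so Diamond q fails. ✗

{a}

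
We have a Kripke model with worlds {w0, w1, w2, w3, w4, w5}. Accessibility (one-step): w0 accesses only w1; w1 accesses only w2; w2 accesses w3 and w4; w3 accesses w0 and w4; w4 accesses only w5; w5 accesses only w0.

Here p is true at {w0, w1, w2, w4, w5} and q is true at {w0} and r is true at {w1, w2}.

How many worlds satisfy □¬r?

w0: successors {w1}; ¬r there: w1:F. ✗
w1: successors {w2}; ¬r there: w2:F. ✗
w2: successors {w3, w4}; ¬r there: w3:T, w4:T. ✓
w3: successors {w0, w4}; ¬r there: w0:T, w4:T. ✓
w4: successors {w5}; ¬r there: w5:T. ✓
w5: successors {w0}; ¬r there: w0:T. ✓
Satisfying worlds: {w2, w3, w4, w5}.

4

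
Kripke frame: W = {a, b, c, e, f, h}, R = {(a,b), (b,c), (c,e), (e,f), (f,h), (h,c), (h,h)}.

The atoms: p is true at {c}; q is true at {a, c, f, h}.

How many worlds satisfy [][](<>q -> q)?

a: successors {b}; [](<>q -> q) there: b:T. ✓
b: successors {c}; [](<>q -> q) there: c:F. ✗
c: successors {e}; [](<>q -> q) there: e:T. ✓
e: successors {f}; [](<>q -> q) there: f:T. ✓
f: successors {h}; [](<>q -> q) there: h:T. ✓
h: successors {c, h}; [](<>q -> q) there: c:F, h:T. ✗
Satisfying worlds: {a, c, e, f}.

4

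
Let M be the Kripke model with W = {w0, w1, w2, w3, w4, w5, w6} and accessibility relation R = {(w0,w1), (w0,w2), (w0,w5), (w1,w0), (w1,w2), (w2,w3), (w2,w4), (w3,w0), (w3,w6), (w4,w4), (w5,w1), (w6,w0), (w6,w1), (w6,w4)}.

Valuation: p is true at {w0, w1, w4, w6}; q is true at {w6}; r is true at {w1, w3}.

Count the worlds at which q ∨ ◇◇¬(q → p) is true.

w0: q is F, ◇◇¬(q → p) is F. ✗
w1: q is F, ◇◇¬(q → p) is F. ✗
w2: q is F, ◇◇¬(q → p) is F. ✗
w3: q is F, ◇◇¬(q → p) is F. ✗
w4: q is F, ◇◇¬(q → p) is F. ✗
w5: q is F, ◇◇¬(q → p) is F. ✗
w6: q is T, ◇◇¬(q → p) is F. ✓
Satisfying worlds: {w6}.

1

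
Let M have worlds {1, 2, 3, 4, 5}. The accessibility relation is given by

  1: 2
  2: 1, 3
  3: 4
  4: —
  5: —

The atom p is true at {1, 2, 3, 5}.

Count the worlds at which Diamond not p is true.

1

1: successors {2}; not p there: 2:F. ✗
2: successors {1, 3}; not p there: 1:F, 3:F. ✗
3: successors {4}; not p there: 4:T. ✓
4: no successors, so Diamond not p fails. ✗
5: no successors, so Diamond not p fails. ✗
Satisfying worlds: {3}.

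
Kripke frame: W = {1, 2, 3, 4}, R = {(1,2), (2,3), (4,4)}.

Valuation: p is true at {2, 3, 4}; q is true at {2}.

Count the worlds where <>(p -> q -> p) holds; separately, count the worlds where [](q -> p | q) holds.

3 and 4

For <>(p -> q -> p):
1: successors {2}; p -> q -> p there: 2:T. ✓
2: successors {3}; p -> q -> p there: 3:T. ✓
3: no successors, so <>(p -> q -> p) fails. ✗
4: successors {4}; p -> q -> p there: 4:T. ✓
— 3 worlds.
For [](q -> p | q):
1: successors {2}; q -> p | q there: 2:T. ✓
2: successors {3}; q -> p | q there: 3:T. ✓
3: no successors, so [](q -> p | q) holds vacuously. ✓
4: successors {4}; q -> p | q there: 4:T. ✓
— 4 worlds.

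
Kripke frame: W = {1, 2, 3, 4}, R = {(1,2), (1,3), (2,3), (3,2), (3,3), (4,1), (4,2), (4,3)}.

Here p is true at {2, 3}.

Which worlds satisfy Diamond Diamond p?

{1, 2, 3, 4}

1: successors {2, 3}; Diamond p there: 2:T, 3:T. ✓
2: successors {3}; Diamond p there: 3:T. ✓
3: successors {2, 3}; Diamond p there: 2:T, 3:T. ✓
4: successors {1, 2, 3}; Diamond p there: 1:T, 2:T, 3:T. ✓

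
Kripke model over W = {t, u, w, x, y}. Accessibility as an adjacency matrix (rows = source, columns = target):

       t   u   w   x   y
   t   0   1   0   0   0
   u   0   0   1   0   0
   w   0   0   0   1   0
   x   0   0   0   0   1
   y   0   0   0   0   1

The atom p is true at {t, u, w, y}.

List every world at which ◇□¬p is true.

t: successors {u}; □¬p there: u:F. ✗
u: successors {w}; □¬p there: w:T. ✓
w: successors {x}; □¬p there: x:F. ✗
x: successors {y}; □¬p there: y:F. ✗
y: successors {y}; □¬p there: y:F. ✗

{u}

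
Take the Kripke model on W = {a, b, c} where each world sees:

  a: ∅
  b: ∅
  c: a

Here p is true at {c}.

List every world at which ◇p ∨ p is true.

a: ◇p is F, p is F. ✗
b: ◇p is F, p is F. ✗
c: ◇p is F, p is T. ✓

{c}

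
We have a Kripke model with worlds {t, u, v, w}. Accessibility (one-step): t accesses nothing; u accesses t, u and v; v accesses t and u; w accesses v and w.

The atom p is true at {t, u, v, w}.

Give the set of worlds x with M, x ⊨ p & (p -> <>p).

{u, v, w}

t: p is T, p -> <>p is F. ✗
u: p is T, p -> <>p is T. ✓
v: p is T, p -> <>p is T. ✓
w: p is T, p -> <>p is T. ✓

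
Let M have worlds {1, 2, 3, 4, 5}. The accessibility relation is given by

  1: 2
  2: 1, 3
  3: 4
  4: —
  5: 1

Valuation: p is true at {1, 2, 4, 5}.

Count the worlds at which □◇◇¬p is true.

2

1: successors {2}; ◇◇¬p there: 2:F. ✗
2: successors {1, 3}; ◇◇¬p there: 1:T, 3:F. ✗
3: successors {4}; ◇◇¬p there: 4:F. ✗
4: no successors, so □◇◇¬p holds vacuously. ✓
5: successors {1}; ◇◇¬p there: 1:T. ✓
Satisfying worlds: {4, 5}.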